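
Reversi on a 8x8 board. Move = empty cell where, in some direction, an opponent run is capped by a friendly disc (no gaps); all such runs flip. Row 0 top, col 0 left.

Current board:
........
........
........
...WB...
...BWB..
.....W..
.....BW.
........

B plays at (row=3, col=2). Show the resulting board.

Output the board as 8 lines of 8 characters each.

Place B at (3,2); scan 8 dirs for brackets.
Dir NW: first cell '.' (not opp) -> no flip
Dir N: first cell '.' (not opp) -> no flip
Dir NE: first cell '.' (not opp) -> no flip
Dir W: first cell '.' (not opp) -> no flip
Dir E: opp run (3,3) capped by B -> flip
Dir SW: first cell '.' (not opp) -> no flip
Dir S: first cell '.' (not opp) -> no flip
Dir SE: first cell 'B' (not opp) -> no flip
All flips: (3,3)

Answer: ........
........
........
..BBB...
...BWB..
.....W..
.....BW.
........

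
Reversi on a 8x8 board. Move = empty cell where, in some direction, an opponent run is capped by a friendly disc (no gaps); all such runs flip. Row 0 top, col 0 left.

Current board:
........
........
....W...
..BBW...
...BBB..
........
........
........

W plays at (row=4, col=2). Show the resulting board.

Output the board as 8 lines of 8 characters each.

Answer: ........
........
....W...
..BWW...
..WBBB..
........
........
........

Derivation:
Place W at (4,2); scan 8 dirs for brackets.
Dir NW: first cell '.' (not opp) -> no flip
Dir N: opp run (3,2), next='.' -> no flip
Dir NE: opp run (3,3) capped by W -> flip
Dir W: first cell '.' (not opp) -> no flip
Dir E: opp run (4,3) (4,4) (4,5), next='.' -> no flip
Dir SW: first cell '.' (not opp) -> no flip
Dir S: first cell '.' (not opp) -> no flip
Dir SE: first cell '.' (not opp) -> no flip
All flips: (3,3)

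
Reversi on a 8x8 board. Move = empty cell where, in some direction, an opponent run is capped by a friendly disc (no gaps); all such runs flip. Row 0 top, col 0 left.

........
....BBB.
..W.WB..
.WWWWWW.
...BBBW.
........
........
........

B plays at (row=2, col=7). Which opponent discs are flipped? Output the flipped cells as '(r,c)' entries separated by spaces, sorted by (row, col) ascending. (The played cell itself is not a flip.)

Answer: (3,6)

Derivation:
Dir NW: first cell 'B' (not opp) -> no flip
Dir N: first cell '.' (not opp) -> no flip
Dir NE: edge -> no flip
Dir W: first cell '.' (not opp) -> no flip
Dir E: edge -> no flip
Dir SW: opp run (3,6) capped by B -> flip
Dir S: first cell '.' (not opp) -> no flip
Dir SE: edge -> no flip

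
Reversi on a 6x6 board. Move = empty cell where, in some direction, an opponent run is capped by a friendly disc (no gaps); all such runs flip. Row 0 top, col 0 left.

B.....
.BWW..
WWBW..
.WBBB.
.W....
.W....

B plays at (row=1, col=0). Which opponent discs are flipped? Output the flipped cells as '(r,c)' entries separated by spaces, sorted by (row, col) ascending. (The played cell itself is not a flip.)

Answer: (2,1)

Derivation:
Dir NW: edge -> no flip
Dir N: first cell 'B' (not opp) -> no flip
Dir NE: first cell '.' (not opp) -> no flip
Dir W: edge -> no flip
Dir E: first cell 'B' (not opp) -> no flip
Dir SW: edge -> no flip
Dir S: opp run (2,0), next='.' -> no flip
Dir SE: opp run (2,1) capped by B -> flip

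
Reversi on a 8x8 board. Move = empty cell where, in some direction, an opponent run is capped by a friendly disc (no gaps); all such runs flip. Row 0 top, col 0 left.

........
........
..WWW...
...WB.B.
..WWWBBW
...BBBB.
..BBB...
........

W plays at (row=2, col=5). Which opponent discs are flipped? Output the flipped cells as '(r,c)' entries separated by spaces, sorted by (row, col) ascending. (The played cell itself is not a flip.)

Dir NW: first cell '.' (not opp) -> no flip
Dir N: first cell '.' (not opp) -> no flip
Dir NE: first cell '.' (not opp) -> no flip
Dir W: first cell 'W' (not opp) -> no flip
Dir E: first cell '.' (not opp) -> no flip
Dir SW: opp run (3,4) capped by W -> flip
Dir S: first cell '.' (not opp) -> no flip
Dir SE: opp run (3,6) capped by W -> flip

Answer: (3,4) (3,6)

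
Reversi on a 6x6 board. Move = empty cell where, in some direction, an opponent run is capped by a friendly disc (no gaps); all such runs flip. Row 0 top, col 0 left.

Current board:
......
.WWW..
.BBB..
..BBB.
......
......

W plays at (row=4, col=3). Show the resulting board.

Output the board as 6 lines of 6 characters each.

Answer: ......
.WWW..
.BBW..
..BWB.
...W..
......

Derivation:
Place W at (4,3); scan 8 dirs for brackets.
Dir NW: opp run (3,2) (2,1), next='.' -> no flip
Dir N: opp run (3,3) (2,3) capped by W -> flip
Dir NE: opp run (3,4), next='.' -> no flip
Dir W: first cell '.' (not opp) -> no flip
Dir E: first cell '.' (not opp) -> no flip
Dir SW: first cell '.' (not opp) -> no flip
Dir S: first cell '.' (not opp) -> no flip
Dir SE: first cell '.' (not opp) -> no flip
All flips: (2,3) (3,3)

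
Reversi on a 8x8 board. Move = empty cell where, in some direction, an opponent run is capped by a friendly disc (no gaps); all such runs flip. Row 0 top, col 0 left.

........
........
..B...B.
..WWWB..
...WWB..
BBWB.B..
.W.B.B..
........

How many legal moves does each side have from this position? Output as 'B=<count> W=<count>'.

Answer: B=6 W=12

Derivation:
-- B to move --
(2,1): no bracket -> illegal
(2,3): flips 3 -> legal
(2,4): no bracket -> illegal
(2,5): no bracket -> illegal
(3,1): flips 3 -> legal
(4,1): flips 1 -> legal
(4,2): flips 3 -> legal
(5,4): no bracket -> illegal
(6,0): no bracket -> illegal
(6,2): no bracket -> illegal
(7,0): no bracket -> illegal
(7,1): flips 1 -> legal
(7,2): flips 1 -> legal
B mobility = 6
-- W to move --
(1,1): flips 1 -> legal
(1,2): flips 1 -> legal
(1,3): no bracket -> illegal
(1,5): no bracket -> illegal
(1,6): no bracket -> illegal
(1,7): flips 2 -> legal
(2,1): no bracket -> illegal
(2,3): no bracket -> illegal
(2,4): no bracket -> illegal
(2,5): no bracket -> illegal
(2,7): no bracket -> illegal
(3,1): no bracket -> illegal
(3,6): flips 1 -> legal
(3,7): no bracket -> illegal
(4,0): no bracket -> illegal
(4,1): flips 1 -> legal
(4,2): no bracket -> illegal
(4,6): flips 1 -> legal
(5,4): flips 1 -> legal
(5,6): flips 1 -> legal
(6,0): no bracket -> illegal
(6,2): flips 1 -> legal
(6,4): no bracket -> illegal
(6,6): flips 1 -> legal
(7,2): no bracket -> illegal
(7,3): flips 2 -> legal
(7,4): flips 1 -> legal
(7,5): no bracket -> illegal
(7,6): no bracket -> illegal
W mobility = 12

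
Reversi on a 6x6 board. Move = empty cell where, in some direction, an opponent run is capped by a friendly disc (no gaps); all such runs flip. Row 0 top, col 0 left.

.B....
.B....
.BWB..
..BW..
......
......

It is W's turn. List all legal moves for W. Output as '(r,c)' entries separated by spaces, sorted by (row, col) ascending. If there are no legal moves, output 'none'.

Answer: (0,0) (1,3) (2,0) (2,4) (3,1) (4,2)

Derivation:
(0,0): flips 1 -> legal
(0,2): no bracket -> illegal
(1,0): no bracket -> illegal
(1,2): no bracket -> illegal
(1,3): flips 1 -> legal
(1,4): no bracket -> illegal
(2,0): flips 1 -> legal
(2,4): flips 1 -> legal
(3,0): no bracket -> illegal
(3,1): flips 1 -> legal
(3,4): no bracket -> illegal
(4,1): no bracket -> illegal
(4,2): flips 1 -> legal
(4,3): no bracket -> illegal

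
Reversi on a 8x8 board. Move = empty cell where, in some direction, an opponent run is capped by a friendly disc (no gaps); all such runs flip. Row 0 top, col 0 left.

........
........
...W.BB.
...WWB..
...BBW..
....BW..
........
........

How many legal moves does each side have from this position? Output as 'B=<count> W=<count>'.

-- B to move --
(1,2): no bracket -> illegal
(1,3): flips 2 -> legal
(1,4): no bracket -> illegal
(2,2): flips 1 -> legal
(2,4): flips 1 -> legal
(3,2): flips 2 -> legal
(3,6): flips 1 -> legal
(4,2): no bracket -> illegal
(4,6): flips 1 -> legal
(5,6): flips 1 -> legal
(6,4): no bracket -> illegal
(6,5): flips 2 -> legal
(6,6): flips 1 -> legal
B mobility = 9
-- W to move --
(1,4): no bracket -> illegal
(1,5): flips 2 -> legal
(1,6): flips 1 -> legal
(1,7): no bracket -> illegal
(2,4): no bracket -> illegal
(2,7): no bracket -> illegal
(3,2): no bracket -> illegal
(3,6): flips 1 -> legal
(3,7): no bracket -> illegal
(4,2): flips 2 -> legal
(4,6): no bracket -> illegal
(5,2): flips 1 -> legal
(5,3): flips 2 -> legal
(6,3): flips 1 -> legal
(6,4): flips 2 -> legal
(6,5): no bracket -> illegal
W mobility = 8

Answer: B=9 W=8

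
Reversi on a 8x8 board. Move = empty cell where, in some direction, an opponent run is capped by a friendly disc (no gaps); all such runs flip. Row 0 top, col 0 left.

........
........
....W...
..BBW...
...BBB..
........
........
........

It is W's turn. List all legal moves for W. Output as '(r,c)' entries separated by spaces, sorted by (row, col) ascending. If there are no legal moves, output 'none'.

Answer: (3,1) (4,2) (5,2) (5,4) (5,6)

Derivation:
(2,1): no bracket -> illegal
(2,2): no bracket -> illegal
(2,3): no bracket -> illegal
(3,1): flips 2 -> legal
(3,5): no bracket -> illegal
(3,6): no bracket -> illegal
(4,1): no bracket -> illegal
(4,2): flips 1 -> legal
(4,6): no bracket -> illegal
(5,2): flips 1 -> legal
(5,3): no bracket -> illegal
(5,4): flips 1 -> legal
(5,5): no bracket -> illegal
(5,6): flips 1 -> legal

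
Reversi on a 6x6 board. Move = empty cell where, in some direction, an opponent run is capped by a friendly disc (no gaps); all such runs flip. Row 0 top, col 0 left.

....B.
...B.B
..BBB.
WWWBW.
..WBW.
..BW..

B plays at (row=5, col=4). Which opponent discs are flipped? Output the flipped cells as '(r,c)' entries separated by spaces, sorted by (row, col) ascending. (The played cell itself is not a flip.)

Answer: (3,4) (4,4) (5,3)

Derivation:
Dir NW: first cell 'B' (not opp) -> no flip
Dir N: opp run (4,4) (3,4) capped by B -> flip
Dir NE: first cell '.' (not opp) -> no flip
Dir W: opp run (5,3) capped by B -> flip
Dir E: first cell '.' (not opp) -> no flip
Dir SW: edge -> no flip
Dir S: edge -> no flip
Dir SE: edge -> no flip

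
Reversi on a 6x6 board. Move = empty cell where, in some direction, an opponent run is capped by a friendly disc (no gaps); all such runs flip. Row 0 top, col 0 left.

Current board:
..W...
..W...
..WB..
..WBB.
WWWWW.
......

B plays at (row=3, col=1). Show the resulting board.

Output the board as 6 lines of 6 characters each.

Place B at (3,1); scan 8 dirs for brackets.
Dir NW: first cell '.' (not opp) -> no flip
Dir N: first cell '.' (not opp) -> no flip
Dir NE: opp run (2,2), next='.' -> no flip
Dir W: first cell '.' (not opp) -> no flip
Dir E: opp run (3,2) capped by B -> flip
Dir SW: opp run (4,0), next=edge -> no flip
Dir S: opp run (4,1), next='.' -> no flip
Dir SE: opp run (4,2), next='.' -> no flip
All flips: (3,2)

Answer: ..W...
..W...
..WB..
.BBBB.
WWWWW.
......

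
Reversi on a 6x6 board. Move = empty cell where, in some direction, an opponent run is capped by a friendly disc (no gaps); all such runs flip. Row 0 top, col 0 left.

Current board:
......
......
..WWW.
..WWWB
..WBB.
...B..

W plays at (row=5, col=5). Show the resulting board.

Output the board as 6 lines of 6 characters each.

Answer: ......
......
..WWW.
..WWWB
..WBW.
...B.W

Derivation:
Place W at (5,5); scan 8 dirs for brackets.
Dir NW: opp run (4,4) capped by W -> flip
Dir N: first cell '.' (not opp) -> no flip
Dir NE: edge -> no flip
Dir W: first cell '.' (not opp) -> no flip
Dir E: edge -> no flip
Dir SW: edge -> no flip
Dir S: edge -> no flip
Dir SE: edge -> no flip
All flips: (4,4)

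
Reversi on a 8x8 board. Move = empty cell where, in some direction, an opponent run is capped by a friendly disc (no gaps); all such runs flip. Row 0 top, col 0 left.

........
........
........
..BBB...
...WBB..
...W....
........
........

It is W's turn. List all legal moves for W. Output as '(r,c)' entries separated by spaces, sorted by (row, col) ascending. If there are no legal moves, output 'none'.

(2,1): flips 1 -> legal
(2,2): no bracket -> illegal
(2,3): flips 1 -> legal
(2,4): no bracket -> illegal
(2,5): flips 1 -> legal
(3,1): no bracket -> illegal
(3,5): flips 1 -> legal
(3,6): no bracket -> illegal
(4,1): no bracket -> illegal
(4,2): no bracket -> illegal
(4,6): flips 2 -> legal
(5,4): no bracket -> illegal
(5,5): no bracket -> illegal
(5,6): no bracket -> illegal

Answer: (2,1) (2,3) (2,5) (3,5) (4,6)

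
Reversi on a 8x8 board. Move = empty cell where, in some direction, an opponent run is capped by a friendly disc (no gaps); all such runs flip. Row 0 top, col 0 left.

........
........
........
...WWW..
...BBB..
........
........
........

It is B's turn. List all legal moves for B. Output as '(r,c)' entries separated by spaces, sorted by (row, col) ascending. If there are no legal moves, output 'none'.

(2,2): flips 1 -> legal
(2,3): flips 2 -> legal
(2,4): flips 1 -> legal
(2,5): flips 2 -> legal
(2,6): flips 1 -> legal
(3,2): no bracket -> illegal
(3,6): no bracket -> illegal
(4,2): no bracket -> illegal
(4,6): no bracket -> illegal

Answer: (2,2) (2,3) (2,4) (2,5) (2,6)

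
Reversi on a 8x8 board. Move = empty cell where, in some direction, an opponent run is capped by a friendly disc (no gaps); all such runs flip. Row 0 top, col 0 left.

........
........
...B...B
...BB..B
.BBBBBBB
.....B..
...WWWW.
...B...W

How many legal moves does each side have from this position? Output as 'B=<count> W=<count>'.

Answer: B=2 W=2

Derivation:
-- B to move --
(5,2): no bracket -> illegal
(5,3): flips 1 -> legal
(5,4): no bracket -> illegal
(5,6): no bracket -> illegal
(5,7): no bracket -> illegal
(6,2): no bracket -> illegal
(6,7): no bracket -> illegal
(7,2): no bracket -> illegal
(7,4): no bracket -> illegal
(7,5): flips 1 -> legal
(7,6): no bracket -> illegal
B mobility = 2
-- W to move --
(1,2): no bracket -> illegal
(1,3): no bracket -> illegal
(1,4): no bracket -> illegal
(1,6): no bracket -> illegal
(1,7): no bracket -> illegal
(2,2): flips 3 -> legal
(2,4): no bracket -> illegal
(2,5): no bracket -> illegal
(2,6): no bracket -> illegal
(3,0): no bracket -> illegal
(3,1): no bracket -> illegal
(3,2): no bracket -> illegal
(3,5): flips 2 -> legal
(3,6): no bracket -> illegal
(4,0): no bracket -> illegal
(5,0): no bracket -> illegal
(5,1): no bracket -> illegal
(5,2): no bracket -> illegal
(5,3): no bracket -> illegal
(5,4): no bracket -> illegal
(5,6): no bracket -> illegal
(5,7): no bracket -> illegal
(6,2): no bracket -> illegal
(7,2): no bracket -> illegal
(7,4): no bracket -> illegal
W mobility = 2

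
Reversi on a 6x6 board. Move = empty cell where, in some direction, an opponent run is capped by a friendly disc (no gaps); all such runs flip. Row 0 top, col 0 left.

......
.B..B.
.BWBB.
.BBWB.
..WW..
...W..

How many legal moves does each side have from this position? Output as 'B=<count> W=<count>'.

Answer: B=6 W=9

Derivation:
-- B to move --
(1,2): flips 1 -> legal
(1,3): flips 1 -> legal
(4,1): no bracket -> illegal
(4,4): flips 2 -> legal
(5,1): flips 2 -> legal
(5,2): flips 2 -> legal
(5,4): flips 1 -> legal
B mobility = 6
-- W to move --
(0,0): flips 1 -> legal
(0,1): no bracket -> illegal
(0,2): no bracket -> illegal
(0,3): no bracket -> illegal
(0,4): no bracket -> illegal
(0,5): no bracket -> illegal
(1,0): flips 2 -> legal
(1,2): no bracket -> illegal
(1,3): flips 1 -> legal
(1,5): flips 1 -> legal
(2,0): flips 2 -> legal
(2,5): flips 3 -> legal
(3,0): flips 2 -> legal
(3,5): flips 1 -> legal
(4,0): flips 1 -> legal
(4,1): no bracket -> illegal
(4,4): no bracket -> illegal
(4,5): no bracket -> illegal
W mobility = 9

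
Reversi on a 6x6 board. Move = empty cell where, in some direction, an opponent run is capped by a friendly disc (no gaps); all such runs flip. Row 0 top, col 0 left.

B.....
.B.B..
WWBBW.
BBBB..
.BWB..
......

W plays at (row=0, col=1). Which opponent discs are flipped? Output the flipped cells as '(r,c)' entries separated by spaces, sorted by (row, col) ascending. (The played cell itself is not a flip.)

Dir NW: edge -> no flip
Dir N: edge -> no flip
Dir NE: edge -> no flip
Dir W: opp run (0,0), next=edge -> no flip
Dir E: first cell '.' (not opp) -> no flip
Dir SW: first cell '.' (not opp) -> no flip
Dir S: opp run (1,1) capped by W -> flip
Dir SE: first cell '.' (not opp) -> no flip

Answer: (1,1)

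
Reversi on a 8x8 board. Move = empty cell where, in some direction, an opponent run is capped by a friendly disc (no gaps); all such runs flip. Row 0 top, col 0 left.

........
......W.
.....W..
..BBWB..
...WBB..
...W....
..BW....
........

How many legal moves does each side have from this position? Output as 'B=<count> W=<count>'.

-- B to move --
(0,5): no bracket -> illegal
(0,6): no bracket -> illegal
(0,7): no bracket -> illegal
(1,4): no bracket -> illegal
(1,5): flips 1 -> legal
(1,7): no bracket -> illegal
(2,3): flips 1 -> legal
(2,4): flips 1 -> legal
(2,6): no bracket -> illegal
(2,7): no bracket -> illegal
(3,6): no bracket -> illegal
(4,2): flips 1 -> legal
(5,2): no bracket -> illegal
(5,4): flips 1 -> legal
(6,4): flips 1 -> legal
(7,2): no bracket -> illegal
(7,3): flips 3 -> legal
(7,4): no bracket -> illegal
B mobility = 7
-- W to move --
(2,1): flips 1 -> legal
(2,2): no bracket -> illegal
(2,3): flips 1 -> legal
(2,4): no bracket -> illegal
(2,6): flips 2 -> legal
(3,1): flips 2 -> legal
(3,6): flips 1 -> legal
(4,1): no bracket -> illegal
(4,2): no bracket -> illegal
(4,6): flips 2 -> legal
(5,1): no bracket -> illegal
(5,2): no bracket -> illegal
(5,4): flips 1 -> legal
(5,5): flips 2 -> legal
(5,6): flips 1 -> legal
(6,1): flips 1 -> legal
(7,1): flips 1 -> legal
(7,2): no bracket -> illegal
(7,3): no bracket -> illegal
W mobility = 11

Answer: B=7 W=11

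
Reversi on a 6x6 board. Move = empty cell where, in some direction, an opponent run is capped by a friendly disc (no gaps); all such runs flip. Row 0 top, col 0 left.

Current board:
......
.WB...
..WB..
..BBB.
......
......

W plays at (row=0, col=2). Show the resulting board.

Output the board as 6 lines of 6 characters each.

Answer: ..W...
.WW...
..WB..
..BBB.
......
......

Derivation:
Place W at (0,2); scan 8 dirs for brackets.
Dir NW: edge -> no flip
Dir N: edge -> no flip
Dir NE: edge -> no flip
Dir W: first cell '.' (not opp) -> no flip
Dir E: first cell '.' (not opp) -> no flip
Dir SW: first cell 'W' (not opp) -> no flip
Dir S: opp run (1,2) capped by W -> flip
Dir SE: first cell '.' (not opp) -> no flip
All flips: (1,2)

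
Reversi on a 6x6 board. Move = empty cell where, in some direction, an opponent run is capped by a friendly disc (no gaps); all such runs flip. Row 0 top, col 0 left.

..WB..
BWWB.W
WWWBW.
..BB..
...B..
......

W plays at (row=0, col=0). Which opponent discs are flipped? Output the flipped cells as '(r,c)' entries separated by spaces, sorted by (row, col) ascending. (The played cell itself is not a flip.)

Dir NW: edge -> no flip
Dir N: edge -> no flip
Dir NE: edge -> no flip
Dir W: edge -> no flip
Dir E: first cell '.' (not opp) -> no flip
Dir SW: edge -> no flip
Dir S: opp run (1,0) capped by W -> flip
Dir SE: first cell 'W' (not opp) -> no flip

Answer: (1,0)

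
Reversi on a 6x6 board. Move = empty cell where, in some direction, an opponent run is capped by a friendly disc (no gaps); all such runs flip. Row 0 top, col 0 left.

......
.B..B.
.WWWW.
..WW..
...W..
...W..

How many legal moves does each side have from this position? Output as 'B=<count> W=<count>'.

Answer: B=4 W=4

Derivation:
-- B to move --
(1,0): no bracket -> illegal
(1,2): no bracket -> illegal
(1,3): no bracket -> illegal
(1,5): no bracket -> illegal
(2,0): no bracket -> illegal
(2,5): no bracket -> illegal
(3,0): no bracket -> illegal
(3,1): flips 1 -> legal
(3,4): flips 1 -> legal
(3,5): no bracket -> illegal
(4,1): flips 2 -> legal
(4,2): no bracket -> illegal
(4,4): flips 2 -> legal
(5,2): no bracket -> illegal
(5,4): no bracket -> illegal
B mobility = 4
-- W to move --
(0,0): flips 1 -> legal
(0,1): flips 1 -> legal
(0,2): no bracket -> illegal
(0,3): no bracket -> illegal
(0,4): flips 1 -> legal
(0,5): flips 1 -> legal
(1,0): no bracket -> illegal
(1,2): no bracket -> illegal
(1,3): no bracket -> illegal
(1,5): no bracket -> illegal
(2,0): no bracket -> illegal
(2,5): no bracket -> illegal
W mobility = 4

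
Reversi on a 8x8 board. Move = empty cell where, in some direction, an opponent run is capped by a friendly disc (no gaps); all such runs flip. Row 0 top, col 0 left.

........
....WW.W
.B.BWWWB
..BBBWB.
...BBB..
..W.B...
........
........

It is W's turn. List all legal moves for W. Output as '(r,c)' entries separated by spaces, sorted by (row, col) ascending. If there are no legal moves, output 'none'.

(1,0): no bracket -> illegal
(1,1): no bracket -> illegal
(1,2): no bracket -> illegal
(1,3): no bracket -> illegal
(1,6): no bracket -> illegal
(2,0): no bracket -> illegal
(2,2): flips 1 -> legal
(3,0): no bracket -> illegal
(3,1): flips 3 -> legal
(3,7): flips 2 -> legal
(4,1): flips 2 -> legal
(4,2): flips 1 -> legal
(4,6): flips 1 -> legal
(4,7): flips 1 -> legal
(5,3): flips 1 -> legal
(5,5): flips 1 -> legal
(5,6): no bracket -> illegal
(6,3): no bracket -> illegal
(6,4): flips 3 -> legal
(6,5): no bracket -> illegal

Answer: (2,2) (3,1) (3,7) (4,1) (4,2) (4,6) (4,7) (5,3) (5,5) (6,4)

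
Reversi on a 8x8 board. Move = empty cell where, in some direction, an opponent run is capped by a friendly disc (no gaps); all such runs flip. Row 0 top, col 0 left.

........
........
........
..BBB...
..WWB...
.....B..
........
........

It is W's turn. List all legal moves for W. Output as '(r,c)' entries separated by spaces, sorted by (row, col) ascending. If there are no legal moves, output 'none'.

Answer: (2,1) (2,2) (2,3) (2,4) (2,5) (4,5)

Derivation:
(2,1): flips 1 -> legal
(2,2): flips 1 -> legal
(2,3): flips 1 -> legal
(2,4): flips 1 -> legal
(2,5): flips 1 -> legal
(3,1): no bracket -> illegal
(3,5): no bracket -> illegal
(4,1): no bracket -> illegal
(4,5): flips 1 -> legal
(4,6): no bracket -> illegal
(5,3): no bracket -> illegal
(5,4): no bracket -> illegal
(5,6): no bracket -> illegal
(6,4): no bracket -> illegal
(6,5): no bracket -> illegal
(6,6): no bracket -> illegal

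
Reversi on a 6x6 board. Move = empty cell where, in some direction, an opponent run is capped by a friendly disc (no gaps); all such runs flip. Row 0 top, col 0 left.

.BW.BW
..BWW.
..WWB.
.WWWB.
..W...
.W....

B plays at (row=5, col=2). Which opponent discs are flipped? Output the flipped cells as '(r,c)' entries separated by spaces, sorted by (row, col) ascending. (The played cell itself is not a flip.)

Answer: (2,2) (3,2) (4,2)

Derivation:
Dir NW: first cell '.' (not opp) -> no flip
Dir N: opp run (4,2) (3,2) (2,2) capped by B -> flip
Dir NE: first cell '.' (not opp) -> no flip
Dir W: opp run (5,1), next='.' -> no flip
Dir E: first cell '.' (not opp) -> no flip
Dir SW: edge -> no flip
Dir S: edge -> no flip
Dir SE: edge -> no flip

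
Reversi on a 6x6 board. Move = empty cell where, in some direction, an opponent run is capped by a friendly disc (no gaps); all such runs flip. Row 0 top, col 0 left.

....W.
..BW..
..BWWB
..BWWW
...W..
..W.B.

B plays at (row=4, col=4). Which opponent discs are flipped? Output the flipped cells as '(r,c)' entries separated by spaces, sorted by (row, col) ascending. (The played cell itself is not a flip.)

Dir NW: opp run (3,3) capped by B -> flip
Dir N: opp run (3,4) (2,4), next='.' -> no flip
Dir NE: opp run (3,5), next=edge -> no flip
Dir W: opp run (4,3), next='.' -> no flip
Dir E: first cell '.' (not opp) -> no flip
Dir SW: first cell '.' (not opp) -> no flip
Dir S: first cell 'B' (not opp) -> no flip
Dir SE: first cell '.' (not opp) -> no flip

Answer: (3,3)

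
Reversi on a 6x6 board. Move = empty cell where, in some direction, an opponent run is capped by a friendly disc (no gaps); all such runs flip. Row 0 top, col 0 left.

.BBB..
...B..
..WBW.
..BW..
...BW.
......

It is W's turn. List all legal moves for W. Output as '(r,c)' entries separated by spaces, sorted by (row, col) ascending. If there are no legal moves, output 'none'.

Answer: (0,4) (3,1) (4,2) (5,3)

Derivation:
(0,0): no bracket -> illegal
(0,4): flips 1 -> legal
(1,0): no bracket -> illegal
(1,1): no bracket -> illegal
(1,2): no bracket -> illegal
(1,4): no bracket -> illegal
(2,1): no bracket -> illegal
(3,1): flips 1 -> legal
(3,4): no bracket -> illegal
(4,1): no bracket -> illegal
(4,2): flips 2 -> legal
(5,2): no bracket -> illegal
(5,3): flips 1 -> legal
(5,4): no bracket -> illegal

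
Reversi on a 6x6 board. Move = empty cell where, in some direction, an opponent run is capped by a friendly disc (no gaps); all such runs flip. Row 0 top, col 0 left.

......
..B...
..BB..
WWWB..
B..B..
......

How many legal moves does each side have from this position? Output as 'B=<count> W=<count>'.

Answer: B=4 W=6

Derivation:
-- B to move --
(2,0): flips 1 -> legal
(2,1): flips 1 -> legal
(4,1): flips 1 -> legal
(4,2): flips 1 -> legal
B mobility = 4
-- W to move --
(0,1): no bracket -> illegal
(0,2): flips 2 -> legal
(0,3): no bracket -> illegal
(1,1): no bracket -> illegal
(1,3): flips 1 -> legal
(1,4): flips 1 -> legal
(2,1): no bracket -> illegal
(2,4): no bracket -> illegal
(3,4): flips 1 -> legal
(4,1): no bracket -> illegal
(4,2): no bracket -> illegal
(4,4): no bracket -> illegal
(5,0): flips 1 -> legal
(5,1): no bracket -> illegal
(5,2): no bracket -> illegal
(5,3): no bracket -> illegal
(5,4): flips 1 -> legal
W mobility = 6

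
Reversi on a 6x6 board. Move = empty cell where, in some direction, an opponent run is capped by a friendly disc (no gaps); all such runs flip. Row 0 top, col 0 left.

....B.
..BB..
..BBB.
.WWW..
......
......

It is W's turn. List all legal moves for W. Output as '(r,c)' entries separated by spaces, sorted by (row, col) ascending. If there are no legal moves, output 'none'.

(0,1): no bracket -> illegal
(0,2): flips 2 -> legal
(0,3): flips 2 -> legal
(0,5): no bracket -> illegal
(1,1): flips 1 -> legal
(1,4): flips 1 -> legal
(1,5): flips 1 -> legal
(2,1): no bracket -> illegal
(2,5): no bracket -> illegal
(3,4): no bracket -> illegal
(3,5): no bracket -> illegal

Answer: (0,2) (0,3) (1,1) (1,4) (1,5)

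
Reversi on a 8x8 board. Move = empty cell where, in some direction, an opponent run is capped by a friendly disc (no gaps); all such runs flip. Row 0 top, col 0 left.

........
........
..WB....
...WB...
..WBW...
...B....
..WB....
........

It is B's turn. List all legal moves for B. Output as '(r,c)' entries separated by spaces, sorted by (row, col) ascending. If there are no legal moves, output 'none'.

Answer: (2,1) (3,1) (3,2) (3,5) (4,1) (4,5) (5,4) (6,1) (7,1)

Derivation:
(1,1): no bracket -> illegal
(1,2): no bracket -> illegal
(1,3): no bracket -> illegal
(2,1): flips 1 -> legal
(2,4): no bracket -> illegal
(3,1): flips 1 -> legal
(3,2): flips 1 -> legal
(3,5): flips 1 -> legal
(4,1): flips 1 -> legal
(4,5): flips 1 -> legal
(5,1): no bracket -> illegal
(5,2): no bracket -> illegal
(5,4): flips 1 -> legal
(5,5): no bracket -> illegal
(6,1): flips 1 -> legal
(7,1): flips 1 -> legal
(7,2): no bracket -> illegal
(7,3): no bracket -> illegal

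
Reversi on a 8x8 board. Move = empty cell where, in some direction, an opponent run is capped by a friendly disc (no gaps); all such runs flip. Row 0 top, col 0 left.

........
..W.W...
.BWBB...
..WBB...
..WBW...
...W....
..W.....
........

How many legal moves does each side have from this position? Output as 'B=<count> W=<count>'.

-- B to move --
(0,1): flips 1 -> legal
(0,2): no bracket -> illegal
(0,3): flips 1 -> legal
(0,4): flips 1 -> legal
(0,5): flips 1 -> legal
(1,1): flips 1 -> legal
(1,3): no bracket -> illegal
(1,5): no bracket -> illegal
(2,5): no bracket -> illegal
(3,1): flips 1 -> legal
(3,5): no bracket -> illegal
(4,1): flips 2 -> legal
(4,5): flips 1 -> legal
(5,1): flips 1 -> legal
(5,2): no bracket -> illegal
(5,4): flips 1 -> legal
(5,5): flips 1 -> legal
(6,1): no bracket -> illegal
(6,3): flips 1 -> legal
(6,4): no bracket -> illegal
(7,1): no bracket -> illegal
(7,2): no bracket -> illegal
(7,3): no bracket -> illegal
B mobility = 12
-- W to move --
(1,0): flips 1 -> legal
(1,1): no bracket -> illegal
(1,3): flips 3 -> legal
(1,5): flips 2 -> legal
(2,0): flips 1 -> legal
(2,5): flips 2 -> legal
(3,0): flips 1 -> legal
(3,1): no bracket -> illegal
(3,5): flips 2 -> legal
(4,5): flips 2 -> legal
(5,2): no bracket -> illegal
(5,4): flips 1 -> legal
W mobility = 9

Answer: B=12 W=9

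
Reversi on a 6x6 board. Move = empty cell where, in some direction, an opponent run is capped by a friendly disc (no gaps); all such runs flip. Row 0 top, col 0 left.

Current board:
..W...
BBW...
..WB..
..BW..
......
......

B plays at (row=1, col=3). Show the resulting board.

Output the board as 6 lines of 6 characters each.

Place B at (1,3); scan 8 dirs for brackets.
Dir NW: opp run (0,2), next=edge -> no flip
Dir N: first cell '.' (not opp) -> no flip
Dir NE: first cell '.' (not opp) -> no flip
Dir W: opp run (1,2) capped by B -> flip
Dir E: first cell '.' (not opp) -> no flip
Dir SW: opp run (2,2), next='.' -> no flip
Dir S: first cell 'B' (not opp) -> no flip
Dir SE: first cell '.' (not opp) -> no flip
All flips: (1,2)

Answer: ..W...
BBBB..
..WB..
..BW..
......
......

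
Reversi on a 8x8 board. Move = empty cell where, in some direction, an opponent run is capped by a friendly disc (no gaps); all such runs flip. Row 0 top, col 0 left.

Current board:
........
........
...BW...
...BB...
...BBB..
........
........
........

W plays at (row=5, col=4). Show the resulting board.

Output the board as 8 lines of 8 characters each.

Place W at (5,4); scan 8 dirs for brackets.
Dir NW: opp run (4,3), next='.' -> no flip
Dir N: opp run (4,4) (3,4) capped by W -> flip
Dir NE: opp run (4,5), next='.' -> no flip
Dir W: first cell '.' (not opp) -> no flip
Dir E: first cell '.' (not opp) -> no flip
Dir SW: first cell '.' (not opp) -> no flip
Dir S: first cell '.' (not opp) -> no flip
Dir SE: first cell '.' (not opp) -> no flip
All flips: (3,4) (4,4)

Answer: ........
........
...BW...
...BW...
...BWB..
....W...
........
........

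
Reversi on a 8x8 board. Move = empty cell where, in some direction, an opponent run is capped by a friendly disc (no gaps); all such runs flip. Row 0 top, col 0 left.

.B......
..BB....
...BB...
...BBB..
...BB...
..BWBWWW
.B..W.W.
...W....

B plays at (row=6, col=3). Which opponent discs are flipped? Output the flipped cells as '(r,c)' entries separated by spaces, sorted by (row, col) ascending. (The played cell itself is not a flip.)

Dir NW: first cell 'B' (not opp) -> no flip
Dir N: opp run (5,3) capped by B -> flip
Dir NE: first cell 'B' (not opp) -> no flip
Dir W: first cell '.' (not opp) -> no flip
Dir E: opp run (6,4), next='.' -> no flip
Dir SW: first cell '.' (not opp) -> no flip
Dir S: opp run (7,3), next=edge -> no flip
Dir SE: first cell '.' (not opp) -> no flip

Answer: (5,3)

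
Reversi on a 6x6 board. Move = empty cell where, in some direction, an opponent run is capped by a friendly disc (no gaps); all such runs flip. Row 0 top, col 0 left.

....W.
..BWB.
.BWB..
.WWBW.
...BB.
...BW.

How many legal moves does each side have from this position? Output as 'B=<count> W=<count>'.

-- B to move --
(0,2): no bracket -> illegal
(0,3): flips 1 -> legal
(0,5): no bracket -> illegal
(1,1): flips 1 -> legal
(1,5): no bracket -> illegal
(2,0): no bracket -> illegal
(2,4): flips 1 -> legal
(2,5): flips 1 -> legal
(3,0): flips 2 -> legal
(3,5): flips 1 -> legal
(4,0): no bracket -> illegal
(4,1): flips 2 -> legal
(4,2): flips 2 -> legal
(4,5): flips 1 -> legal
(5,5): flips 1 -> legal
B mobility = 10
-- W to move --
(0,1): flips 2 -> legal
(0,2): flips 1 -> legal
(0,3): no bracket -> illegal
(0,5): flips 2 -> legal
(1,0): flips 1 -> legal
(1,1): flips 2 -> legal
(1,5): flips 1 -> legal
(2,0): flips 1 -> legal
(2,4): flips 2 -> legal
(2,5): no bracket -> illegal
(3,0): no bracket -> illegal
(3,5): no bracket -> illegal
(4,2): no bracket -> illegal
(4,5): no bracket -> illegal
(5,2): flips 2 -> legal
(5,5): flips 2 -> legal
W mobility = 10

Answer: B=10 W=10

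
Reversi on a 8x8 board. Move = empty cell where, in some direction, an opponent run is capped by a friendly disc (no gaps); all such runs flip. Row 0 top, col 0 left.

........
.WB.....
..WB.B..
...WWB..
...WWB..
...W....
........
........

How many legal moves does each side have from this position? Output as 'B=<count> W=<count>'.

Answer: B=7 W=9

Derivation:
-- B to move --
(0,0): no bracket -> illegal
(0,1): no bracket -> illegal
(0,2): no bracket -> illegal
(1,0): flips 1 -> legal
(1,3): no bracket -> illegal
(2,0): no bracket -> illegal
(2,1): flips 1 -> legal
(2,4): no bracket -> illegal
(3,1): no bracket -> illegal
(3,2): flips 3 -> legal
(4,2): flips 2 -> legal
(5,2): flips 2 -> legal
(5,4): no bracket -> illegal
(5,5): no bracket -> illegal
(6,2): flips 2 -> legal
(6,3): flips 3 -> legal
(6,4): no bracket -> illegal
B mobility = 7
-- W to move --
(0,1): flips 2 -> legal
(0,2): flips 1 -> legal
(0,3): no bracket -> illegal
(1,3): flips 2 -> legal
(1,4): no bracket -> illegal
(1,5): no bracket -> illegal
(1,6): flips 1 -> legal
(2,1): no bracket -> illegal
(2,4): flips 1 -> legal
(2,6): flips 1 -> legal
(3,2): no bracket -> illegal
(3,6): flips 1 -> legal
(4,6): flips 1 -> legal
(5,4): no bracket -> illegal
(5,5): no bracket -> illegal
(5,6): flips 1 -> legal
W mobility = 9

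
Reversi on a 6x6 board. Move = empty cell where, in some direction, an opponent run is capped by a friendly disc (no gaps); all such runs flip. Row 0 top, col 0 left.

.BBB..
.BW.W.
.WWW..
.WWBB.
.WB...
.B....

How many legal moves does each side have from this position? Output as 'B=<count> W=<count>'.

Answer: B=5 W=8

Derivation:
-- B to move --
(0,4): no bracket -> illegal
(0,5): no bracket -> illegal
(1,0): no bracket -> illegal
(1,3): flips 2 -> legal
(1,5): no bracket -> illegal
(2,0): flips 1 -> legal
(2,4): no bracket -> illegal
(2,5): flips 1 -> legal
(3,0): flips 4 -> legal
(4,0): flips 1 -> legal
(4,3): no bracket -> illegal
(5,0): no bracket -> illegal
(5,2): no bracket -> illegal
B mobility = 5
-- W to move --
(0,0): flips 1 -> legal
(0,4): no bracket -> illegal
(1,0): flips 1 -> legal
(1,3): no bracket -> illegal
(2,0): no bracket -> illegal
(2,4): no bracket -> illegal
(2,5): no bracket -> illegal
(3,5): flips 2 -> legal
(4,0): no bracket -> illegal
(4,3): flips 2 -> legal
(4,4): flips 1 -> legal
(4,5): flips 1 -> legal
(5,0): no bracket -> illegal
(5,2): flips 1 -> legal
(5,3): flips 1 -> legal
W mobility = 8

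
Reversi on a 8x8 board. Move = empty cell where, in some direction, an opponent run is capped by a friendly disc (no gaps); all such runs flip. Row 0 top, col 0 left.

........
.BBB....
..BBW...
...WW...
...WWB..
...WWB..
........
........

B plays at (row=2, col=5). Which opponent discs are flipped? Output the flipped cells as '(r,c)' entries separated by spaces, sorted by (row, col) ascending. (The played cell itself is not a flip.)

Dir NW: first cell '.' (not opp) -> no flip
Dir N: first cell '.' (not opp) -> no flip
Dir NE: first cell '.' (not opp) -> no flip
Dir W: opp run (2,4) capped by B -> flip
Dir E: first cell '.' (not opp) -> no flip
Dir SW: opp run (3,4) (4,3), next='.' -> no flip
Dir S: first cell '.' (not opp) -> no flip
Dir SE: first cell '.' (not opp) -> no flip

Answer: (2,4)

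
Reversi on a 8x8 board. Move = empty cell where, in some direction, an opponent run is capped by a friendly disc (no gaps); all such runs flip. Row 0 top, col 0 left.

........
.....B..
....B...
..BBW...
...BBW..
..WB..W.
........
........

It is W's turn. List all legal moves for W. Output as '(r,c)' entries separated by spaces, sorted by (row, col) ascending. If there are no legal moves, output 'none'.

(0,4): no bracket -> illegal
(0,5): no bracket -> illegal
(0,6): no bracket -> illegal
(1,3): no bracket -> illegal
(1,4): flips 1 -> legal
(1,6): no bracket -> illegal
(2,1): no bracket -> illegal
(2,2): no bracket -> illegal
(2,3): no bracket -> illegal
(2,5): no bracket -> illegal
(2,6): no bracket -> illegal
(3,1): flips 2 -> legal
(3,5): no bracket -> illegal
(4,1): no bracket -> illegal
(4,2): flips 2 -> legal
(5,4): flips 2 -> legal
(5,5): no bracket -> illegal
(6,2): no bracket -> illegal
(6,3): no bracket -> illegal
(6,4): no bracket -> illegal

Answer: (1,4) (3,1) (4,2) (5,4)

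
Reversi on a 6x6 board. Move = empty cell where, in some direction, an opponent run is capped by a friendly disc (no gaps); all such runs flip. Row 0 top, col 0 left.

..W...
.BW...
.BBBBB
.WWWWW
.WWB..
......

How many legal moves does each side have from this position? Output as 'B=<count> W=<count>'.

-- B to move --
(0,1): flips 1 -> legal
(0,3): flips 1 -> legal
(1,3): flips 1 -> legal
(2,0): no bracket -> illegal
(3,0): no bracket -> illegal
(4,0): flips 3 -> legal
(4,4): flips 2 -> legal
(4,5): flips 2 -> legal
(5,0): flips 2 -> legal
(5,1): flips 4 -> legal
(5,2): flips 2 -> legal
(5,3): no bracket -> illegal
B mobility = 9
-- W to move --
(0,0): flips 2 -> legal
(0,1): flips 2 -> legal
(1,0): flips 2 -> legal
(1,3): flips 3 -> legal
(1,4): flips 2 -> legal
(1,5): flips 2 -> legal
(2,0): flips 1 -> legal
(3,0): flips 1 -> legal
(4,4): flips 1 -> legal
(5,2): flips 1 -> legal
(5,3): flips 1 -> legal
(5,4): flips 1 -> legal
W mobility = 12

Answer: B=9 W=12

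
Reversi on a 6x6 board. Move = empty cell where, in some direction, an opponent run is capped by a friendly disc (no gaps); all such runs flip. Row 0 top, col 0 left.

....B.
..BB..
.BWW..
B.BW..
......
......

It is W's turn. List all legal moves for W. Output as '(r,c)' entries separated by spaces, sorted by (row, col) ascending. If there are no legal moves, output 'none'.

(0,1): flips 1 -> legal
(0,2): flips 1 -> legal
(0,3): flips 1 -> legal
(0,5): no bracket -> illegal
(1,0): no bracket -> illegal
(1,1): no bracket -> illegal
(1,4): no bracket -> illegal
(1,5): no bracket -> illegal
(2,0): flips 1 -> legal
(2,4): no bracket -> illegal
(3,1): flips 1 -> legal
(4,0): no bracket -> illegal
(4,1): flips 1 -> legal
(4,2): flips 1 -> legal
(4,3): no bracket -> illegal

Answer: (0,1) (0,2) (0,3) (2,0) (3,1) (4,1) (4,2)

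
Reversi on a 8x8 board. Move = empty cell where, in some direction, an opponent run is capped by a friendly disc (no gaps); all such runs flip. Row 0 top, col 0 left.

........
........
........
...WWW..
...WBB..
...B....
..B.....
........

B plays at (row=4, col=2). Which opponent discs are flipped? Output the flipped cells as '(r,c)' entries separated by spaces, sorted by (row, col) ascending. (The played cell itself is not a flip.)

Answer: (4,3)

Derivation:
Dir NW: first cell '.' (not opp) -> no flip
Dir N: first cell '.' (not opp) -> no flip
Dir NE: opp run (3,3), next='.' -> no flip
Dir W: first cell '.' (not opp) -> no flip
Dir E: opp run (4,3) capped by B -> flip
Dir SW: first cell '.' (not opp) -> no flip
Dir S: first cell '.' (not opp) -> no flip
Dir SE: first cell 'B' (not opp) -> no flip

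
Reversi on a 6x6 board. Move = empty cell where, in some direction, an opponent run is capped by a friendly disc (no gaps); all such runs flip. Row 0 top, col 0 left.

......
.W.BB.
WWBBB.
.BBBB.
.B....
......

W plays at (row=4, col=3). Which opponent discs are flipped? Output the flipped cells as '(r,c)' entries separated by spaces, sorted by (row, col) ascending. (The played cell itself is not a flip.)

Dir NW: opp run (3,2) capped by W -> flip
Dir N: opp run (3,3) (2,3) (1,3), next='.' -> no flip
Dir NE: opp run (3,4), next='.' -> no flip
Dir W: first cell '.' (not opp) -> no flip
Dir E: first cell '.' (not opp) -> no flip
Dir SW: first cell '.' (not opp) -> no flip
Dir S: first cell '.' (not opp) -> no flip
Dir SE: first cell '.' (not opp) -> no flip

Answer: (3,2)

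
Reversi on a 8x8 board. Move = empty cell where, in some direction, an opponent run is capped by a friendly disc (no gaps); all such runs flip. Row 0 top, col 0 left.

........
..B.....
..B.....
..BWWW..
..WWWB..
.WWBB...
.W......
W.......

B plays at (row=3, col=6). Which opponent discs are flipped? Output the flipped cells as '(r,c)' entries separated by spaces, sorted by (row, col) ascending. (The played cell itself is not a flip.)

Answer: (3,3) (3,4) (3,5)

Derivation:
Dir NW: first cell '.' (not opp) -> no flip
Dir N: first cell '.' (not opp) -> no flip
Dir NE: first cell '.' (not opp) -> no flip
Dir W: opp run (3,5) (3,4) (3,3) capped by B -> flip
Dir E: first cell '.' (not opp) -> no flip
Dir SW: first cell 'B' (not opp) -> no flip
Dir S: first cell '.' (not opp) -> no flip
Dir SE: first cell '.' (not opp) -> no flip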